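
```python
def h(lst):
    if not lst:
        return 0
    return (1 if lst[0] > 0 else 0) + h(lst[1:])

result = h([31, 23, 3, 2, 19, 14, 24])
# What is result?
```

Count of positive elements in [31, 23, 3, 2, 19, 14, 24] = 7

Answer: 7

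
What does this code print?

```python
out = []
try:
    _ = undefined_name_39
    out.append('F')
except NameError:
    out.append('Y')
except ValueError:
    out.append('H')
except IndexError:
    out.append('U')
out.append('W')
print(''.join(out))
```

Execution trace: 'Y' (except NameError) → 'W' (after the try/except). Output: YW

Answer: YW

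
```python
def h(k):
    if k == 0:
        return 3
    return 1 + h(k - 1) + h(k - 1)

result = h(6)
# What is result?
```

h(k) = 1 + 2·h(k-1), h(0)=3. Closed form: (3+1)·2^6 - 1 = 255.

Answer: 255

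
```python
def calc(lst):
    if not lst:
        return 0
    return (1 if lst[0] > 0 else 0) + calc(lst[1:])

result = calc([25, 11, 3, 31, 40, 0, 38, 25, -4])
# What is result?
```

Count of positive elements in [25, 11, 3, 31, 40, 0, 38, 25, -4] = 7

Answer: 7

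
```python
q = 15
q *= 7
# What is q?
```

Trace:
`q = 15` → q = 15
`q *= 7` → q = 105
So q = 105

Answer: 105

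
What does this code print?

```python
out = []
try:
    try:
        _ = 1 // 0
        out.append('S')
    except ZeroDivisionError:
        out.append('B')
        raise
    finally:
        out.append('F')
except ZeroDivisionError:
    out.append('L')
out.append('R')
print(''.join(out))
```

Execution trace: 'B' (except ZeroDivisionError) → 'F' (finally) → 'L' (outer except ZeroDivisionError) → 'R' (after the try/except). Output: BFLR

Answer: BFLR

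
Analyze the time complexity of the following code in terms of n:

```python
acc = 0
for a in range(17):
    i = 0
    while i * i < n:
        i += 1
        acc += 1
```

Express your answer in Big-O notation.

Each loop level contributes: 1 × √n. Multiplying the contributions gives O(√n).

Answer: O(√n)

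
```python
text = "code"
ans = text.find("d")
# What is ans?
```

Trace:
`text = "code"` → text = 'code'
`ans = text.find("d")` → ans = 2
So ans = 2

Answer: 2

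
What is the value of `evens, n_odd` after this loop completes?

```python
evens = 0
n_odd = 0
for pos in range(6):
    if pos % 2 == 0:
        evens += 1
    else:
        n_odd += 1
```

Count evens and odds in range(6)
`evens, n_odd` takes the values: (0, 0) → (1, 0) → (1, 1) → (2, 1) → (2, 2) → (3, 2) → (3, 3)

Answer: 3, 3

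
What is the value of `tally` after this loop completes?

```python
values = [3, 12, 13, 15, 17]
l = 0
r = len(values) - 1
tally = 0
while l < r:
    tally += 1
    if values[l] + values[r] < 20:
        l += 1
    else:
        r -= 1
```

Steps to find pair summing to 20
`tally` takes the values: 0 → 1 → 2 → 3 → 4

Answer: 4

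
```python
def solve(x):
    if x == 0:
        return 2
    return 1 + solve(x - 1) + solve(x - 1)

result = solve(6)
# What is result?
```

solve(x) = 1 + 2·solve(x-1), solve(0)=2. Closed form: (2+1)·2^6 - 1 = 191.

Answer: 191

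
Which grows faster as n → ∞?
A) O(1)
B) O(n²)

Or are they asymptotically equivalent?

O(1) vs O(n²): Higher order terms dominate.

Answer: B) O(n²) grows faster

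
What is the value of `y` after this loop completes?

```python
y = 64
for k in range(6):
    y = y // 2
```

Halve 6 times: 64 // 2^6 = 1
`y` takes the values: 64 → 32 → 16 → 8 → 4 → 2 → 1

Answer: 1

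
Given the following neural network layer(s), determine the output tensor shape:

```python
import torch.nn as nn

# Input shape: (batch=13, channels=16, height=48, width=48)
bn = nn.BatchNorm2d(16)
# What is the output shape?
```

Input: (13, 16, 48, 48) -> Output: (13, 16, 48, 48)

Answer: (13, 16, 48, 48)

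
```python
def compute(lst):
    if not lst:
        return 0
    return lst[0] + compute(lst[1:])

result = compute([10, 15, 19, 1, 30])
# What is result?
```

10 + 15 + 19 + 1 + 30 + 0 = 75

Answer: 75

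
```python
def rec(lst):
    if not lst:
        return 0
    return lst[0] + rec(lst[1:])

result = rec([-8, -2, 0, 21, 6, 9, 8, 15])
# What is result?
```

(-8) + (-2) + 0 + 21 + 6 + 9 + 8 + 15 + 0 = 49

Answer: 49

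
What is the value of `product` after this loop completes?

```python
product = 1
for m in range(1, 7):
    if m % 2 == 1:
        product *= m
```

Product of odd numbers 1 to 6
`product` takes the values: 1 → 3 → 15

Answer: 15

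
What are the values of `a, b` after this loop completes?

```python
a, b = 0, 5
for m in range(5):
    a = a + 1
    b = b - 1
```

a goes 0→5, b goes 5→0
`a, b` takes the values: (0, 5) → (1, 5) → (1, 4) → (2, 4) → (2, 3) → (3, 3) → (3, 2) → (4, 2) → (4, 1) → (5, 1) → (5, 0)

Answer: 5, 0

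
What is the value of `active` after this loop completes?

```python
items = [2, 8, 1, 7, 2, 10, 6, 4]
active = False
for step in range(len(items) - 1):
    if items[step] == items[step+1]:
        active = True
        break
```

Check consecutive duplicates in [2, 8, 1, 7, 2, 10, 6, 4]
`active` takes the values: False

Answer: False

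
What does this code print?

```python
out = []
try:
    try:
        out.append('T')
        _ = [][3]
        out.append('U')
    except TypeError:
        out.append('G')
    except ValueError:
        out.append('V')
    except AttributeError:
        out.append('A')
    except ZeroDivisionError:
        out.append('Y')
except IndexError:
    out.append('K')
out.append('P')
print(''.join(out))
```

Execution trace: 'T' (try body) → 'K' (outer except IndexError) → 'P' (after the try/except). Output: TKP

Answer: TKP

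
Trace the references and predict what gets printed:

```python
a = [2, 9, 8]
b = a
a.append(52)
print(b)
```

Key concept: basic list aliasing.
Step by step:
`a = [2, 9, 8]` → a = [2, 9, 8]
`b = a` → b = [2, 9, 8] (same object as a)
`a.append(52)` → a = [2, 9, 8, 52] (same object as b); b = [2, 9, 8, 52] (same object as a)
`print(b)` → prints [2, 9, 8, 52]

Answer: [2, 9, 8, 52]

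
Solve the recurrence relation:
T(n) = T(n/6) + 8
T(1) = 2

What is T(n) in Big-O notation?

Each step divides n by 6 and adds 8. After log_6(n) steps we reach T(1)=2. So T(n) = 8·log_6(n) + 2 = O(log n).

Answer: O(log n)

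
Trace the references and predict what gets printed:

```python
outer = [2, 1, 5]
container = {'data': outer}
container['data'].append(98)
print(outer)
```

Key concept: dict holds reference to list.
Step by step:
`outer = [2, 1, 5]` → outer = [2, 1, 5]
`container = {'data': outer}` → container = {'data': [2, 1, 5]}
`container['data'].append(98)` → outer = [2, 1, 5, 98]; container = {'data': [2, 1, 5, 98]}
`print(outer)` → prints [2, 1, 5, 98]

Answer: [2, 1, 5, 98]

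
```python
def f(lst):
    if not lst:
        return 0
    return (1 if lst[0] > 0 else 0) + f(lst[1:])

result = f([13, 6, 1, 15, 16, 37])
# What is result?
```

Count of positive elements in [13, 6, 1, 15, 16, 37] = 6

Answer: 6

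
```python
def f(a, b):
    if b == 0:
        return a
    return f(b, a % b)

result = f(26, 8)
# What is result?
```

f(26, 8) -> f(8, 2) -> f(2, 0) -> 2

Answer: 2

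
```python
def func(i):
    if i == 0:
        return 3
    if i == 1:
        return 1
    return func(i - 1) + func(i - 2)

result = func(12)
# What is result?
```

Build up from base cases: func(0)=3, func(1)=1, func(2)=4, func(3)=5, func(4)=9, func(5)=14, func(6)=23, ..., func(12)=411

Answer: 411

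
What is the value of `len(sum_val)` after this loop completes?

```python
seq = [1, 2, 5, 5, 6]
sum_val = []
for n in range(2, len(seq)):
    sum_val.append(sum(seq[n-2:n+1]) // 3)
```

Number of 3-element averages
`sum_val` takes the values: [] → [2] → [2, 4] → [2, 4, 5]
So `len(sum_val)` = 3

Answer: 3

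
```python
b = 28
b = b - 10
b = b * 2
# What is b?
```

Trace:
`b = 28` → b = 28
`b = b - 10` → b = 18
`b = b * 2` → b = 36
So b = 36

Answer: 36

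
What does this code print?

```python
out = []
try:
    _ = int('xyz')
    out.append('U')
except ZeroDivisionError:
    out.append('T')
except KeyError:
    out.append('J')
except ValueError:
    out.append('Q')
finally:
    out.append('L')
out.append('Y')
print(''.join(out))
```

Execution trace: 'Q' (except ValueError) → 'L' (finally) → 'Y' (after the try/except). Output: QLY

Answer: QLY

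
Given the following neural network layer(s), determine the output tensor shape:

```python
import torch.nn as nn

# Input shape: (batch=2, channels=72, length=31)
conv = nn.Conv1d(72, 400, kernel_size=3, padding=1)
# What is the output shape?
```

Input: (2, 72, 31) -> Output: (2, 400, 31)

Answer: (2, 400, 31)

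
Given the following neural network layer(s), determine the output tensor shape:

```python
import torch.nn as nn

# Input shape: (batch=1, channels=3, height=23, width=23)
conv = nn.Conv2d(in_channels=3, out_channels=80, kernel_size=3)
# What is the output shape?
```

Input: (1, 3, 23, 23) -> Output: (1, 80, 21, 21)

Answer: (1, 80, 21, 21)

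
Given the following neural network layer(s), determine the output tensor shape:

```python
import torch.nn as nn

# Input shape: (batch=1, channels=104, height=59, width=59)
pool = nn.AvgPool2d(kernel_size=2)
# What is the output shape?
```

Input: (1, 104, 59, 59) -> Output: (1, 104, 29, 29)

Answer: (1, 104, 29, 29)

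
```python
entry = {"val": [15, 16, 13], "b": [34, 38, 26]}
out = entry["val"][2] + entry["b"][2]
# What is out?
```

Trace:
`entry = {"val": [15, 16, 13], "b": [34, 38, 26]}` → entry = {'val': [15, 16, 13], 'b': [34, 38, 26]}
`out = entry["val"][2] + entry["b"][2]` → out = 39
So out = 39

Answer: 39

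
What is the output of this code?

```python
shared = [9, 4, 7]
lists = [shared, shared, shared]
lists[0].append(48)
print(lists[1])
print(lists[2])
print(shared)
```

Key concept: list of same reference.
Step by step:
`shared = [9, 4, 7]` → shared = [9, 4, 7]
`lists = [shared, shared, shared]` → lists = [[9, 4, 7], [9, 4, 7], [9, 4, 7]]
`lists[0].append(48)` → shared = [9, 4, 7, 48]; lists = [[9, 4, 7, 48], [9, 4, 7, 48], [9, 4, 7, 48]]
`print(lists[1])` → prints [9, 4, 7, 48]
`print(lists[2])` → prints [9, 4, 7, 48]
`print(shared)` → prints [9, 4, 7, 48]

Answer:
[9, 4, 7, 48]
[9, 4, 7, 48]
[9, 4, 7, 48]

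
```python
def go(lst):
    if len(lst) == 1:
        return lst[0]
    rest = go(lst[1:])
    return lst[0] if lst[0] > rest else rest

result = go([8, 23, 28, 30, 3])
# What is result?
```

Recursive max over [8, 23, 28, 30, 3] = 30

Answer: 30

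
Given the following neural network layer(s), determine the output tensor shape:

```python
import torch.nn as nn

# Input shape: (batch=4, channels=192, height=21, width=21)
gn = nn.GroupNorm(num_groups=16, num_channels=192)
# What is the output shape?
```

Input: (4, 192, 21, 21) -> Output: (4, 192, 21, 21)

Answer: (4, 192, 21, 21)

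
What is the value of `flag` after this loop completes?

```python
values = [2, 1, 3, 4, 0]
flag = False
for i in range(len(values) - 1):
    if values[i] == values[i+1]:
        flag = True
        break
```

Check consecutive duplicates in [2, 1, 3, 4, 0]
`flag` takes the values: False

Answer: False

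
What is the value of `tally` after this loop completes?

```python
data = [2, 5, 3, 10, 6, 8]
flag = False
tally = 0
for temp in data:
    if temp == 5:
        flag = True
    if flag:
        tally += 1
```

Count elements after first 5 in [2, 5, 3, 10, 6, 8]
`tally` takes the values: 0 → 1 → 2 → 3 → 4 → 5

Answer: 5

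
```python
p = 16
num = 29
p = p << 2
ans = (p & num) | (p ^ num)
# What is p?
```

Trace:
`p = 16` → p = 16
`num = 29` → num = 29
`p = p << 2` → p = 64
`ans = (p & num) | (p ^ num)` → ans = 93
So p = 64

Answer: 64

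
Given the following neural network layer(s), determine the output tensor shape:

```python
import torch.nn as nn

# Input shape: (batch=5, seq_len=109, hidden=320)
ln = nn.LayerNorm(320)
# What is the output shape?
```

Input: (5, 109, 320) -> Output: (5, 109, 320)

Answer: (5, 109, 320)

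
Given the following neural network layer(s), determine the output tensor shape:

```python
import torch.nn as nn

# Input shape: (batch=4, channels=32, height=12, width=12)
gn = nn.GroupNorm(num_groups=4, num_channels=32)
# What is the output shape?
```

Input: (4, 32, 12, 12) -> Output: (4, 32, 12, 12)

Answer: (4, 32, 12, 12)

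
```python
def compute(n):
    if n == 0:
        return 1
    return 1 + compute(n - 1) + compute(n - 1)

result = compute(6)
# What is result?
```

compute(n) = 1 + 2·compute(n-1), compute(0)=1. Closed form: (1+1)·2^6 - 1 = 127.

Answer: 127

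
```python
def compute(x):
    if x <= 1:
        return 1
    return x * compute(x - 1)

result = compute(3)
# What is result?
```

compute(3) = 3 * 2 * 1 = 6

Answer: 6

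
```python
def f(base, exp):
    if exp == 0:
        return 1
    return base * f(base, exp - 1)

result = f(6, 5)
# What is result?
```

f(6, 5) = 6 * 6 * 6 * 6 * 6 = 7776

Answer: 7776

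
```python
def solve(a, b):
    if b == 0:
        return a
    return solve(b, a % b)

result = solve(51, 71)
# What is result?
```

solve(51, 71) -> solve(71, 51) -> solve(51, 20) -> solve(20, 11) -> solve(11, 9) -> solve(9, 2) -> solve(2, 1) -> solve(1, 0) -> 1

Answer: 1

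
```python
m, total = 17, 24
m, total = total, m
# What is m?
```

Trace:
`m, total = 17, 24` → m = 17; total = 24
`m, total = total, m` → m = 24; total = 17
So m = 24

Answer: 24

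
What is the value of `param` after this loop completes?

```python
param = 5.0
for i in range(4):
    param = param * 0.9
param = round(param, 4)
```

Exponential decay: 5.0 * 0.9^4
`param` takes the values: 5.0 → 4.5 → 4.05 → 3.645 → 3.2805

Answer: 3.2805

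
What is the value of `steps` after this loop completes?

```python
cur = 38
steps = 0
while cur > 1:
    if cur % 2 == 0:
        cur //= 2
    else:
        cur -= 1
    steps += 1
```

Steps to reduce 38 to 1
`steps` takes the values: 0 → 1 → 2 → 3 → 4 → 5 → 6 → 7

Answer: 7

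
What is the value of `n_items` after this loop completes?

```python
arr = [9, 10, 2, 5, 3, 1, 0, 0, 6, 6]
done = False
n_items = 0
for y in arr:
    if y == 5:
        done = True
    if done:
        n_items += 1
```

Count elements after first 5 in [9, 10, 2, 5, 3, 1, 0, 0, 6, 6]
`n_items` takes the values: 0 → 1 → 2 → 3 → 4 → 5 → 6 → 7

Answer: 7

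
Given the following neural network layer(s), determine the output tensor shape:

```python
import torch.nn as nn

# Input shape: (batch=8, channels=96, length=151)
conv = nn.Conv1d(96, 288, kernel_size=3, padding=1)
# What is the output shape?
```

Input: (8, 96, 151) -> Output: (8, 288, 151)

Answer: (8, 288, 151)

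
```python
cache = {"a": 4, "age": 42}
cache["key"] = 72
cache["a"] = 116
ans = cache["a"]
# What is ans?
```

Trace:
`cache = {"a": 4, "age": 42}` → cache = {'a': 4, 'age': 42}
`cache["key"] = 72` → cache = {'a': 4, 'age': 42, 'key': 72}
`cache["a"] = 116` → cache = {'a': 116, 'age': 42, 'key': 72}
`ans = cache["a"]` → ans = 116
So ans = 116

Answer: 116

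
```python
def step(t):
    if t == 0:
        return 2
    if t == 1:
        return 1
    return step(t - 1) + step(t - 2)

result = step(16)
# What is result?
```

Build up from base cases: step(0)=2, step(1)=1, step(2)=3, step(3)=4, step(4)=7, step(5)=11, step(6)=18, ..., step(16)=2207

Answer: 2207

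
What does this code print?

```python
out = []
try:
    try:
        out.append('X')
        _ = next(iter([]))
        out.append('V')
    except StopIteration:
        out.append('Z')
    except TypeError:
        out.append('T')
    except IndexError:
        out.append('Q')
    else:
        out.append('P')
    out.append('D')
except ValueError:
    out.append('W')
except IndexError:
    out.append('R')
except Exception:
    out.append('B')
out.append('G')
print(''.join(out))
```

Execution trace: 'X' (inner try body) → 'Z' (inner except StopIteration) → 'D' (try body, no exception) → 'G' (after the try/except). Output: XZDG

Answer: XZDG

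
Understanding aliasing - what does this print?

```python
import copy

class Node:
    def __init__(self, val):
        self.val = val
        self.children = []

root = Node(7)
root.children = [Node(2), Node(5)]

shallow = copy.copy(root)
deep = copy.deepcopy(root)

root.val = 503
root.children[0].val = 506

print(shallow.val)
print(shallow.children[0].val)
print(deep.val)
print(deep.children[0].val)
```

Key concept: deep copy with custom objects.
Step by step:
`root = Node(7)` → root = Node(val=7, children=[])
`root.children = [Node(2), Node(5)]` → root = Node(val=7, children=[Node(val=2, children=[]), Node(val=5, children=[])])
`shallow = copy.copy(root)` → shallow = Node(val=7, children=[Node(val=2, children=[]), Node(val=5, children=[])])
`deep = copy.deepcopy(root)` → deep = Node(val=7, children=[Node(val=2, children=[]), Node(val=5, children=[])])
`root.val = 503` → root = Node(val=503, children=[Node(val=2, children=[]), Node(val=5, children=[])])
`root.children[0].val = 506` → root = Node(val=503, children=[Node(val=506, children=[]), Node(val=5, children=[])]); shallow = Node(val=7, children=[Node(val=506, children=[]), Node(val=5, children=[])])
`print(shallow.val)` → prints 7
`print(shallow.children[0].val)` → prints 506
`print(deep.val)` → prints 7
`print(deep.children[0].val)` → prints 2

Answer:
7
506
7
2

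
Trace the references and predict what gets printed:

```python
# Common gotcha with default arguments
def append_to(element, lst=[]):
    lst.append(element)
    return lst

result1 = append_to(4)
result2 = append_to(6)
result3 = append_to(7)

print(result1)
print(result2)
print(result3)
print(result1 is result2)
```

Key concept: mutable default argument gotcha.
Step by step:
`result1 = append_to(4)` → result1 = [4]
`result2 = append_to(6)` → result1 = [4, 6] (same object as result2); result2 = [4, 6] (same object as result1)
`result3 = append_to(7)` → result1 = [4, 6, 7] (same object as result2, result3); result2 = [4, 6, 7] (same object as result1, result3); result3 = [4, 6, 7] (same object as result1, result2)
`print(result1)` → prints [4, 6, 7]
`print(result2)` → prints [4, 6, 7]
`print(result3)` → prints [4, 6, 7]
`print(result1 is result2)` → prints True

Answer:
[4, 6, 7]
[4, 6, 7]
[4, 6, 7]
True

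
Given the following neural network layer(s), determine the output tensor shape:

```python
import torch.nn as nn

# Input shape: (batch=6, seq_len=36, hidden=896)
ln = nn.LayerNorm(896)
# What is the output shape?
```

Input: (6, 36, 896) -> Output: (6, 36, 896)

Answer: (6, 36, 896)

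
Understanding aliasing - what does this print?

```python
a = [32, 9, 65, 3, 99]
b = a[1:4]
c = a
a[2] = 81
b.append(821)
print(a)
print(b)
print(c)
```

Key concept: slice vs alias.
Step by step:
`a = [32, 9, 65, 3, 99]` → a = [32, 9, 65, 3, 99]
`b = a[1:4]` → b = [9, 65, 3]
`c = a` → c = [32, 9, 65, 3, 99] (same object as a)
`a[2] = 81` → a = [32, 9, 81, 3, 99] (same object as c); c = [32, 9, 81, 3, 99] (same object as a)
`b.append(821)` → b = [9, 65, 3, 821]
`print(a)` → prints [32, 9, 81, 3, 99]
`print(b)` → prints [9, 65, 3, 821]
`print(c)` → prints [32, 9, 81, 3, 99]

Answer:
[32, 9, 81, 3, 99]
[9, 65, 3, 821]
[32, 9, 81, 3, 99]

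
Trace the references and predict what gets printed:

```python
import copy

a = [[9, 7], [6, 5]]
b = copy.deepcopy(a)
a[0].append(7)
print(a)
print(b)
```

Key concept: deep copy is fully independent.
Step by step:
`a = [[9, 7], [6, 5]]` → a = [[9, 7], [6, 5]]
`b = copy.deepcopy(a)` → b = [[9, 7], [6, 5]]
`a[0].append(7)` → a = [[9, 7, 7], [6, 5]]
`print(a)` → prints [[9, 7, 7], [6, 5]]
`print(b)` → prints [[9, 7], [6, 5]]

Answer:
[[9, 7, 7], [6, 5]]
[[9, 7], [6, 5]]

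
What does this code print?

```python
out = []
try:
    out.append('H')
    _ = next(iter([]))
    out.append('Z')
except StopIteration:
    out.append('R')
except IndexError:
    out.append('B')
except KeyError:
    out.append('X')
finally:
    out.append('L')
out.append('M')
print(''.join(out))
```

Execution trace: 'H' (try body) → 'R' (except StopIteration) → 'L' (finally) → 'M' (after the try/except). Output: HRLM

Answer: HRLM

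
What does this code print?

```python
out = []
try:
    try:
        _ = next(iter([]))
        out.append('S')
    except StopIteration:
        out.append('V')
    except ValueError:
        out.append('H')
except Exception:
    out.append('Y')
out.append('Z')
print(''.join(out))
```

Execution trace: 'V' (inner except StopIteration) → 'Z' (after the try/except). Output: VZ

Answer: VZ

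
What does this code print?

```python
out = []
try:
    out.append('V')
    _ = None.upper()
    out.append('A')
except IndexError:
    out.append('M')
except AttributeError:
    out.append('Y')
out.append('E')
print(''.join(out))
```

Execution trace: 'V' (try body) → 'Y' (except AttributeError) → 'E' (after the try/except). Output: VYE

Answer: VYE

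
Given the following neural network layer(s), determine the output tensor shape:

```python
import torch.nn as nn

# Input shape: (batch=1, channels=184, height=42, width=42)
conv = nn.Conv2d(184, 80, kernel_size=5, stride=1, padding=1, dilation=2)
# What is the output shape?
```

Input: (1, 184, 42, 42) -> Output: (1, 80, 36, 36)

Answer: (1, 80, 36, 36)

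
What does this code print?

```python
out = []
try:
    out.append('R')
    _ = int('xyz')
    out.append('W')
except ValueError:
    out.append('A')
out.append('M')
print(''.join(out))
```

Execution trace: 'R' (try body) → 'A' (except ValueError) → 'M' (after the try/except). Output: RAM

Answer: RAM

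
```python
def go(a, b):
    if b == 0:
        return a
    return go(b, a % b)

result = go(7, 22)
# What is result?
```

go(7, 22) -> go(22, 7) -> go(7, 1) -> go(1, 0) -> 1

Answer: 1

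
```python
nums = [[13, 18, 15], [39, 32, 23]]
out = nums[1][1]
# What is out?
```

Trace:
`nums = [[13, 18, 15], [39, 32, 23]]` → nums = [[13, 18, 15], [39, 32, 23]]
`out = nums[1][1]` → out = 32
So out = 32

Answer: 32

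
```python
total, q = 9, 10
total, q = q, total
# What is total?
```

Trace:
`total, q = 9, 10` → total = 9; q = 10
`total, q = q, total` → total = 10; q = 9
So total = 10

Answer: 10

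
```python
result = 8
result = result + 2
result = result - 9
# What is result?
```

Trace:
`result = 8` → result = 8
`result = result + 2` → result = 10
`result = result - 9` → result = 1
So result = 1

Answer: 1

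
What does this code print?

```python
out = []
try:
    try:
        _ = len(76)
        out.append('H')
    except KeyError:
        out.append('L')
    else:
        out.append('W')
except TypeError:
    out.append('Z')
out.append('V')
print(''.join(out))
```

Execution trace: 'Z' (outer except TypeError) → 'V' (after the try/except). Output: ZV

Answer: ZV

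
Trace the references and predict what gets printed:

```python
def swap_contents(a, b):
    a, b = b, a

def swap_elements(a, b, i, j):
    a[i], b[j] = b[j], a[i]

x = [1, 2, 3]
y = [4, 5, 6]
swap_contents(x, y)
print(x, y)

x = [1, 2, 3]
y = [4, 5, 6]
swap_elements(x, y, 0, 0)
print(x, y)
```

Key concept: parameter rebinding vs mutation.
Step by step:
`x = [1, 2, 3]` → x = [1, 2, 3]
`y = [4, 5, 6]` → y = [4, 5, 6]
`swap_contents(x, y)` → no visible change to tracked variables
`print(x, y)` → prints [1, 2, 3] [4, 5, 6]
`x = [1, 2, 3]` → x = [1, 2, 3]
`y = [4, 5, 6]` → y = [4, 5, 6]
`swap_elements(x, y, 0, 0)` → x = [4, 2, 3]; y = [1, 5, 6]
`print(x, y)` → prints [4, 2, 3] [1, 5, 6]

Answer:
[1, 2, 3] [4, 5, 6]
[4, 2, 3] [1, 5, 6]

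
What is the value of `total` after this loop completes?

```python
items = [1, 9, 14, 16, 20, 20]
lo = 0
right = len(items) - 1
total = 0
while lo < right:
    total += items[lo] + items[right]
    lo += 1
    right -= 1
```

Sum of pairs from ends
`total` takes the values: 0 → 21 → 50 → 80

Answer: 80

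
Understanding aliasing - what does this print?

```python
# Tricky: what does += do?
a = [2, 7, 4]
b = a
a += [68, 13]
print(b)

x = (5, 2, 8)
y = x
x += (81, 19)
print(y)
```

Key concept: += behavior differs for mutable vs immutable.
Step by step:
`a = [2, 7, 4]` → a = [2, 7, 4]
`b = a` → b = [2, 7, 4] (same object as a)
`a += [68, 13]` → a = [2, 7, 4, 68, 13] (same object as b); b = [2, 7, 4, 68, 13] (same object as a)
`print(b)` → prints [2, 7, 4, 68, 13]
`x = (5, 2, 8)` → x = (5, 2, 8)
`y = x` → y = (5, 2, 8)
`x += (81, 19)` → x = (5, 2, 8, 81, 19)
`print(y)` → prints (5, 2, 8)

Answer:
[2, 7, 4, 68, 13]
(5, 2, 8)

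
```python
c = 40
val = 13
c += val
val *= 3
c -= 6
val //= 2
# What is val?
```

Trace:
`c = 40` → c = 40
`val = 13` → val = 13
`c += val` → c = 53
`val *= 3` → val = 39
`c -= 6` → c = 47
`val //= 2` → val = 19
So val = 19

Answer: 19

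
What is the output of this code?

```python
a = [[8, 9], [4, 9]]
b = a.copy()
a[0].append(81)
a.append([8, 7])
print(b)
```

Key concept: shallow copy with nested lists.
Step by step:
`a = [[8, 9], [4, 9]]` → a = [[8, 9], [4, 9]]
`b = a.copy()` → b = [[8, 9], [4, 9]]
`a[0].append(81)` → a = [[8, 9, 81], [4, 9]]; b = [[8, 9, 81], [4, 9]]
`a.append([8, 7])` → a = [[8, 9, 81], [4, 9], [8, 7]]
`print(b)` → prints [[8, 9, 81], [4, 9]]

Answer: [[8, 9, 81], [4, 9]]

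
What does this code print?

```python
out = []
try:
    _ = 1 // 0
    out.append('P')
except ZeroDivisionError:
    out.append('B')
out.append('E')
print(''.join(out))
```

Execution trace: 'B' (except ZeroDivisionError) → 'E' (after the try/except). Output: BE

Answer: BE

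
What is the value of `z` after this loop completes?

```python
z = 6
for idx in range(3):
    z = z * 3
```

Multiply by 3, 3 times: 6 * 3^3 = 162
`z` takes the values: 6 → 18 → 54 → 162

Answer: 162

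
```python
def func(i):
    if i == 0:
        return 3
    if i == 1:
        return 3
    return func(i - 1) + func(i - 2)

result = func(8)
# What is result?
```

Build up from base cases: func(0)=3, func(1)=3, func(2)=6, func(3)=9, func(4)=15, func(5)=24, func(6)=39, ..., func(8)=102

Answer: 102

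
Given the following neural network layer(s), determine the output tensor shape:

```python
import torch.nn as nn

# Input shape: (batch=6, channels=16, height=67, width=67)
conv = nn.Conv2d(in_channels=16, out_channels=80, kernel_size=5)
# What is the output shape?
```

Input: (6, 16, 67, 67) -> Output: (6, 80, 63, 63)

Answer: (6, 80, 63, 63)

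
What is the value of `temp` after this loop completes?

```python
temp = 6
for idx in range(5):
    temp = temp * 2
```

Multiply by 2, 5 times: 6 * 2^5 = 192
`temp` takes the values: 6 → 12 → 24 → 48 → 96 → 192

Answer: 192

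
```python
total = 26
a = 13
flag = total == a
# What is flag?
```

Trace:
`total = 26` → total = 26
`a = 13` → a = 13
`flag = total == a` → flag = False
So flag = False

Answer: False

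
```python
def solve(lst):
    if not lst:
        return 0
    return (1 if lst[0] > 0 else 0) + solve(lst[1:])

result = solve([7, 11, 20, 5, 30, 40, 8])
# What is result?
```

Count of positive elements in [7, 11, 20, 5, 30, 40, 8] = 7

Answer: 7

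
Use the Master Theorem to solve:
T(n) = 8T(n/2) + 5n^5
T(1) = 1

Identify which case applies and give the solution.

a=8, b=2, f(n)=5n^5. log_2(8) = 3. Since c=5 > 3 and the regularity condition holds (8(n/2)^5 = (8/2^5)n^5 with 8/2^5 < 1), Case 3 applies: T(n) = Θ(f(n)) = O(n^5).

Answer: O(n^5) - Case 3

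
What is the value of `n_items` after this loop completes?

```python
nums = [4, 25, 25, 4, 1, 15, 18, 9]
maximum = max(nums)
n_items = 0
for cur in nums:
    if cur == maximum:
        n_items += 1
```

Count of max value 25 in [4, 25, 25, 4, 1, 15, 18, 9]
`n_items` takes the values: 0 → 1 → 2

Answer: 2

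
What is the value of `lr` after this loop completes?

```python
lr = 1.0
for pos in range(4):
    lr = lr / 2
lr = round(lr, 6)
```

Halving LR 4 times: 1 / 2^4
`lr` takes the values: 1.0 → 0.5 → 0.25 → 0.125 → 0.0625

Answer: 0.0625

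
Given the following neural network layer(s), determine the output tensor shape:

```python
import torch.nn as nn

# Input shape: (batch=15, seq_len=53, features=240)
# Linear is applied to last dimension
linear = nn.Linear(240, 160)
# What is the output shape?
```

Input: (15, 53, 240) -> Output: (15, 53, 160)

Answer: (15, 53, 160)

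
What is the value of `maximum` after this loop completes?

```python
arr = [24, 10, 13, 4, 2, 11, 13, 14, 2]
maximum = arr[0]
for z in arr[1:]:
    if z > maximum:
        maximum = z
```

Maximum of [24, 10, 13, 4, 2, 11, 13, 14, 2]
`maximum` takes the values: 24

Answer: 24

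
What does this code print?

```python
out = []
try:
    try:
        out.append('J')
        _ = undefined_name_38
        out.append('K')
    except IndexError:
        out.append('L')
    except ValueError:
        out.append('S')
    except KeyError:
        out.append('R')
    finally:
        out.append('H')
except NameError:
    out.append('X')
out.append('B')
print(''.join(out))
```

Execution trace: 'J' (inner try body) → 'H' (inner finally) → 'X' (outer except NameError) → 'B' (after the try/except). Output: JHXB

Answer: JHXB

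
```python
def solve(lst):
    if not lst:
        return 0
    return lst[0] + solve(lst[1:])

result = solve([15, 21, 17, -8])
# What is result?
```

15 + 21 + 17 + (-8) + 0 = 45

Answer: 45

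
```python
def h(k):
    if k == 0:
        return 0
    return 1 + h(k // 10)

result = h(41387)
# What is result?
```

Count of digits of 41387: 5

Answer: 5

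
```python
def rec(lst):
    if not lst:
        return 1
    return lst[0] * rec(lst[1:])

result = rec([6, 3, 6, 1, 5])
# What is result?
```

Product over [6, 3, 6, 1, 5] = 6 * 3 * 6 * 1 * 5 = 540

Answer: 540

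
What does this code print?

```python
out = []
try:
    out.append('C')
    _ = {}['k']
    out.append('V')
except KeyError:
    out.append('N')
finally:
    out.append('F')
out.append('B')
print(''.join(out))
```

Execution trace: 'C' (try body) → 'N' (except KeyError) → 'F' (finally) → 'B' (after the try/except). Output: CNFB

Answer: CNFB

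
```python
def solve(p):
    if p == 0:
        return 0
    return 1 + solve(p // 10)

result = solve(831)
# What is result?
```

Count of digits of 831: 3

Answer: 3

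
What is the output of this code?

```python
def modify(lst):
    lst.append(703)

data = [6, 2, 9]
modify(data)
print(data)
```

Key concept: function modifies passed list.
Step by step:
`data = [6, 2, 9]` → data = [6, 2, 9]
`modify(data)` → data = [6, 2, 9, 703]
`print(data)` → prints [6, 2, 9, 703]

Answer: [6, 2, 9, 703]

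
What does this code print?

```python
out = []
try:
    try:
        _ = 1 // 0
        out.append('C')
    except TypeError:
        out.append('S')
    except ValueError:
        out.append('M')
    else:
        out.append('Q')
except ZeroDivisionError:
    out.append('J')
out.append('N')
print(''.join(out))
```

Execution trace: 'J' (outer except ZeroDivisionError) → 'N' (after the try/except). Output: JN

Answer: JN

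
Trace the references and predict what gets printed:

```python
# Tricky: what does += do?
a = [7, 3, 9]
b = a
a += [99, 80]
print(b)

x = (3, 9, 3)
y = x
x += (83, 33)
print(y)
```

Key concept: += behavior differs for mutable vs immutable.
Step by step:
`a = [7, 3, 9]` → a = [7, 3, 9]
`b = a` → b = [7, 3, 9] (same object as a)
`a += [99, 80]` → a = [7, 3, 9, 99, 80] (same object as b); b = [7, 3, 9, 99, 80] (same object as a)
`print(b)` → prints [7, 3, 9, 99, 80]
`x = (3, 9, 3)` → x = (3, 9, 3)
`y = x` → y = (3, 9, 3)
`x += (83, 33)` → x = (3, 9, 3, 83, 33)
`print(y)` → prints (3, 9, 3)

Answer:
[7, 3, 9, 99, 80]
(3, 9, 3)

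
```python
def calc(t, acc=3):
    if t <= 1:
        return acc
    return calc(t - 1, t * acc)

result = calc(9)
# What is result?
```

Accumulator trace (n, acc): (9, 3) -> (8, 27) -> (7, 216) -> (6, 1512) -> (5, 9072) -> (4, 45360) -> (3, 181440) -> (2, 544320) -> (1, 1088640) -> return 1088640

Answer: 1088640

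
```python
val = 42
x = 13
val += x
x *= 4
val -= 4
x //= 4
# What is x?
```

Trace:
`val = 42` → val = 42
`x = 13` → x = 13
`val += x` → val = 55
`x *= 4` → x = 52
`val -= 4` → val = 51
`x //= 4` → x = 13
So x = 13

Answer: 13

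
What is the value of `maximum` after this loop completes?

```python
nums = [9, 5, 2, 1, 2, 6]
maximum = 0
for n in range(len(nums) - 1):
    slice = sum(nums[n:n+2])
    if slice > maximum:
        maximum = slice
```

Max sum of 2-element window in [9, 5, 2, 1, 2, 6]
`maximum` takes the values: 0 → 14

Answer: 14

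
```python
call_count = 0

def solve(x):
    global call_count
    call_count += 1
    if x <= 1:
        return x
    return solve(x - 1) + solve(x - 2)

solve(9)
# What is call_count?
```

Calls(x) = 1 + Calls(x-1) + Calls(x-2); Calls(0)=Calls(1)=1. For x=9 this gives 109.

Answer: 109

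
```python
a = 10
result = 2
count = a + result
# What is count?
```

Trace:
`a = 10` → a = 10
`result = 2` → result = 2
`count = a + result` → count = 12
So count = 12

Answer: 12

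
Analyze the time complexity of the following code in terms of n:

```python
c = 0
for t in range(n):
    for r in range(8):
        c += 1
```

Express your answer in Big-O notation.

Each loop level contributes: n × 1. Multiplying the contributions gives O(n).

Answer: O(n)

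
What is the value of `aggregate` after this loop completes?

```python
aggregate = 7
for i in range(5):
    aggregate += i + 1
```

Start at 7, add 1 to 5 = 22
`aggregate` takes the values: 7 → 8 → 10 → 13 → 17 → 22

Answer: 22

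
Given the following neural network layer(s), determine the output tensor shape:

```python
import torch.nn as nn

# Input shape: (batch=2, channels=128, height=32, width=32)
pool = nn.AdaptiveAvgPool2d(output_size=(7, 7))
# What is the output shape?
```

Input: (2, 128, 32, 32) -> Output: (2, 128, 7, 7)

Answer: (2, 128, 7, 7)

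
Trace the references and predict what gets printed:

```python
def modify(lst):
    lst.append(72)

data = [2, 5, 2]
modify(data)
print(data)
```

Key concept: function modifies passed list.
Step by step:
`data = [2, 5, 2]` → data = [2, 5, 2]
`modify(data)` → data = [2, 5, 2, 72]
`print(data)` → prints [2, 5, 2, 72]

Answer: [2, 5, 2, 72]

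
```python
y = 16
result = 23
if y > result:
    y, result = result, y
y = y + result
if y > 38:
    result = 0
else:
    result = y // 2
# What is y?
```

Trace:
`y = 16` → y = 16
`result = 23` → result = 23
`if y > result: ...` → y > result is False → no variable changes
`y = y + result` → y = 39
`if y > 38: ...` → y > 38 is True → result = 0
So y = 39

Answer: 39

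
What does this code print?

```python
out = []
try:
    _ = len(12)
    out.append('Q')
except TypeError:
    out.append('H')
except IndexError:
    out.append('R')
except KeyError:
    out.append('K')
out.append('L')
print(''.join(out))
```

Execution trace: 'H' (except TypeError) → 'L' (after the try/except). Output: HL

Answer: HL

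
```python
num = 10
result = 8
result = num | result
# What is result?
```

Trace:
`num = 10` → num = 10
`result = 8` → result = 8
`result = num | result` → result = 10
So result = 10

Answer: 10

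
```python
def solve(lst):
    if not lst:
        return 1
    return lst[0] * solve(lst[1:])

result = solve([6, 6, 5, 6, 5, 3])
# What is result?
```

Product over [6, 6, 5, 6, 5, 3] = 6 * 6 * 5 * 6 * 5 * 3 = 16200

Answer: 16200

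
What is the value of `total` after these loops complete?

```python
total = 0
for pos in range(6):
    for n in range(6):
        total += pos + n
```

Sum of all pos+n for pos,n in 6x6
`total` takes the values: 0 → 1 → 3 → 6 → 10 → 15 → 16 → 18 → 21 → 25 → 30 → 36 → 38 → 41 → 45 → 50 → 56 → 63 → 66 → 70 → 75 → 81 → 88 → 96 → 100 → 105 → 111 → 118 → 126 → 135 → 140 → 146 → 153 → 161 → 170 → 180

Answer: 180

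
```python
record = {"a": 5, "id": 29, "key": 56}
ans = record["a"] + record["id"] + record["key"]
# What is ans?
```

Trace:
`record = {"a": 5, "id": 29, "key": 56}` → record = {'a': 5, 'id': 29, 'key': 56}
`ans = record["a"] + record["id"] + record["key"]` → ans = 90
So ans = 90

Answer: 90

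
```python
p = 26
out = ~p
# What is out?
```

Trace:
`p = 26` → p = 26
`out = ~p` → out = -27
So out = -27

Answer: -27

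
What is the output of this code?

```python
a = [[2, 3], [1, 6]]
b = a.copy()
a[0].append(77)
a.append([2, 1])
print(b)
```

Key concept: shallow copy with nested lists.
Step by step:
`a = [[2, 3], [1, 6]]` → a = [[2, 3], [1, 6]]
`b = a.copy()` → b = [[2, 3], [1, 6]]
`a[0].append(77)` → a = [[2, 3, 77], [1, 6]]; b = [[2, 3, 77], [1, 6]]
`a.append([2, 1])` → a = [[2, 3, 77], [1, 6], [2, 1]]
`print(b)` → prints [[2, 3, 77], [1, 6]]

Answer: [[2, 3, 77], [1, 6]]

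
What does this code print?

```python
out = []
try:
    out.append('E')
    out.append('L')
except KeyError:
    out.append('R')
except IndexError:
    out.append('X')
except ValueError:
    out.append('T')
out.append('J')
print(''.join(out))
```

Execution trace: 'E' (try body) → 'L' (try body, no exception) → 'J' (after the try/except). Output: ELJ

Answer: ELJ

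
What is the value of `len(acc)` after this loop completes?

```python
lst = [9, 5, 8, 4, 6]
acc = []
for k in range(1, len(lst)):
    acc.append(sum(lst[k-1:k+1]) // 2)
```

Number of 2-element averages
`acc` takes the values: [] → [7] → [7, 6] → [7, 6, 6] → [7, 6, 6, 5]
So `len(acc)` = 4

Answer: 4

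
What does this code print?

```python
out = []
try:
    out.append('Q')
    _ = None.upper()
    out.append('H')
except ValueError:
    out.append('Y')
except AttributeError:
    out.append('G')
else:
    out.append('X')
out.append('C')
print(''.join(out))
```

Execution trace: 'Q' (try body) → 'G' (except AttributeError) → 'C' (after the try/except). Output: QGC

Answer: QGC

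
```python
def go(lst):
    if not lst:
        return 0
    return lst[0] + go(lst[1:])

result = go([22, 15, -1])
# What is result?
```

22 + 15 + (-1) + 0 = 36

Answer: 36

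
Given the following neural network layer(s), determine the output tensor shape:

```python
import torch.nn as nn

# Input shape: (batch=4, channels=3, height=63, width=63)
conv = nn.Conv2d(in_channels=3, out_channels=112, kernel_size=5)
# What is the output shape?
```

Input: (4, 3, 63, 63) -> Output: (4, 112, 59, 59)

Answer: (4, 112, 59, 59)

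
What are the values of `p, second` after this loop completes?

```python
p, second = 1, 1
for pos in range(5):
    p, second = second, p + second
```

Fibonacci: after 5 iterations
`p, second` takes the values: (1, 1) → (1, 2) → (2, 3) → (3, 5) → (5, 8) → (8, 13)

Answer: 8, 13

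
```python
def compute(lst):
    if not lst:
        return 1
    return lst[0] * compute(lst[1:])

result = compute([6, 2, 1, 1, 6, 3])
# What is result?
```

Product over [6, 2, 1, 1, 6, 3] = 6 * 2 * 1 * 1 * 6 * 3 = 216

Answer: 216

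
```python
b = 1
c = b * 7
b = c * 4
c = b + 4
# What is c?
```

Trace:
`b = 1` → b = 1
`c = b * 7` → c = 7
`b = c * 4` → b = 28
`c = b + 4` → c = 32
So c = 32

Answer: 32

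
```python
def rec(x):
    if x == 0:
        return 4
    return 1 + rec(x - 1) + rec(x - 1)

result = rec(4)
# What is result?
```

rec(x) = 1 + 2·rec(x-1), rec(0)=4. Closed form: (4+1)·2^4 - 1 = 79.

Answer: 79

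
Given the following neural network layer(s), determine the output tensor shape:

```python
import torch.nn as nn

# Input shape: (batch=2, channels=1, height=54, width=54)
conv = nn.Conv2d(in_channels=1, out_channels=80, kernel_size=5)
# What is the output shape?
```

Input: (2, 1, 54, 54) -> Output: (2, 80, 50, 50)

Answer: (2, 80, 50, 50)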